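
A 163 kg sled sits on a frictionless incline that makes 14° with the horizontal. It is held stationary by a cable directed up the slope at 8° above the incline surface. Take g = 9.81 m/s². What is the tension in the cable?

T ≈ 391 N

Take axes along and perpendicular to the incline. Weight components: W sin 14° = 386.8 N down-slope, W cos 14° = 1552 N into the surface.
Along incline: T cos 8° = W sin 14° → T = 390.6 N.
Perpendicular: N = W cos 14° − T sin 8° = 1497 N.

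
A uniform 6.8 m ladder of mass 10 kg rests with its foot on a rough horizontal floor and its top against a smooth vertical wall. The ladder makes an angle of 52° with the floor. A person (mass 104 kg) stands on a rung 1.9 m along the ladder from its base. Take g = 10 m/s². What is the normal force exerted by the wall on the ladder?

N_wall ≈ 266 N

Torques about the foot: N_wall · 6.8 sin 52° = 10×10×3.4 cos 52° + 104×10×1.9 cos 52° → N_wall = 266.1 N.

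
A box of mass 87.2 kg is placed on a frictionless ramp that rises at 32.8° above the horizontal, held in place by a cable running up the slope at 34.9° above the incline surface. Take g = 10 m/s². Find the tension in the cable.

T ≈ 576 N

Take axes along and perpendicular to the incline. Weight components: W sin 32.8° = 472.4 N down-slope, W cos 32.8° = 733 N into the surface.
Along incline: T cos 34.9° = W sin 32.8° → T = 576 N.
Perpendicular: N = W cos 32.8° − T sin 34.9° = 403.4 N.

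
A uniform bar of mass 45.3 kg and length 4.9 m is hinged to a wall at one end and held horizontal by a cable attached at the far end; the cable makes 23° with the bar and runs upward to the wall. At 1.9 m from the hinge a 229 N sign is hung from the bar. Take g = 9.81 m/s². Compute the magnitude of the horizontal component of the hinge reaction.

Take torques about the hinge: T sin 23° · 4.9 = 45.3×9.81×2.45 + 229×1.9 = 1523.9 N·m.
So T = 1523.9 / (0.3907 × 4.9) = 795.92 N.
ΣF_x = 0: H_x = T cos 23° = 732.65 N.

H_x ≈ 733 N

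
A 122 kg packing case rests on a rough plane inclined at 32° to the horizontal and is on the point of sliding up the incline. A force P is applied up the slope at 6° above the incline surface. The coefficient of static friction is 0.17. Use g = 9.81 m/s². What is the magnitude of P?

P ≈ 797 N

On the verge of sliding up the incline, friction equals μN and acts down the slope.
Perpendicular: N + P sin 6° = W cos 32° = 1015 N.
Along incline: P cos 6° = W sin 32° + μN  with W sin 32° = 634.2 N.
Solving the pair for P and N: P = 797 N, N = 931.7 N (and f = μN = 158.4 N).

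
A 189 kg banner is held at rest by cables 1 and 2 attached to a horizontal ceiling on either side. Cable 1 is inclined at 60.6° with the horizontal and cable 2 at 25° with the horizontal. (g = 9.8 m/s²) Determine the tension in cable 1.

Weight W = 189 × 9.8 = 1852 N acts straight down.
Horizontal: T_1 cos 60.6° = T_2 cos 25°  →  T_2 = 0.5417 T_1.
Vertical: T_1 sin 60.6° + T_2 sin 25° = 1852.
Substituting the horizontal relation into the vertical equation gives 1.1 T_1 = 1852, so T_1 = 1684 N.

T_1 ≈ 1680 N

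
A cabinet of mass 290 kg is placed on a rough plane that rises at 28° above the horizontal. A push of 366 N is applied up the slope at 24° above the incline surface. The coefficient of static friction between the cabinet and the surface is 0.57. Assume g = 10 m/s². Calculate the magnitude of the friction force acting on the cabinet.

f ≈ 1030 N

Axes along / perpendicular to the incline. W sin 28° = 1361 N down-slope; W cos 28° = 2561 N into the surface.
Perpendicular: N = W cos 28° − P sin 24° = 2561 − 148.9 = 2412 N.
Along incline: P cos 24° + f = W sin 28° (friction acts up-slope) → f = 1361 − 334.4 = 1027 N.
|f| = 1027 N ≤ μN = 1375 N, so the cabinet is indeed static.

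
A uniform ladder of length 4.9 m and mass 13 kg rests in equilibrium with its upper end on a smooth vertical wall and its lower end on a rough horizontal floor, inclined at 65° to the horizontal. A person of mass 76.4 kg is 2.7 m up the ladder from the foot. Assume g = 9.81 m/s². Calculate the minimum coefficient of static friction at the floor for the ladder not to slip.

ΣF_y = 0: N_floor = 13×9.81 + 76.4×9.81 = 877.01 N.
Torques about the foot: N_wall · 4.9 sin 65° = 13×9.81×2.45 cos 65° + 76.4×9.81×2.7 cos 65° → N_wall = 222.31 N.
ΣF_x = 0: f_floor = N_wall = 222.31 N.
μ_min = f_floor / N_floor = 222.31 / 877.01 = 0.2535.

μ_min ≈ 0.253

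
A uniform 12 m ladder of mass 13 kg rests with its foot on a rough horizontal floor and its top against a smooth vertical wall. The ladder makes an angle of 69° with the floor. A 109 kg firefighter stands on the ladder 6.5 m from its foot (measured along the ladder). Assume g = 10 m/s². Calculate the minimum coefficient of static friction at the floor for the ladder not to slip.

μ_min ≈ 0.206

ΣF_y = 0: N_floor = 13×10 + 109×10 = 1220 N.
Torques about the foot: N_wall · 12 sin 69° = 13×10×6 cos 69° + 109×10×6.5 cos 69° → N_wall = 251.59 N.
ΣF_x = 0: f_floor = N_wall = 251.59 N.
μ_min = f_floor / N_floor = 251.59 / 1220 = 0.2062.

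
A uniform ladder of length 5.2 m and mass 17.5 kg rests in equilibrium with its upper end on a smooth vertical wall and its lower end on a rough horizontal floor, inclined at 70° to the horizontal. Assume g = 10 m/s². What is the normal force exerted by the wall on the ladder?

Torques about the foot: N_wall · 5.2 sin 70° = 17.5×10×2.6 cos 70° → N_wall = 31.847 N.

N_wall ≈ 31.8 N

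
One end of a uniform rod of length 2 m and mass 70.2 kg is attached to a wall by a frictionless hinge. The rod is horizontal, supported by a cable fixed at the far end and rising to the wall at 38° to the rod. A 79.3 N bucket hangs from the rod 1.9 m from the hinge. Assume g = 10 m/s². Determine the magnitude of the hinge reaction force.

Take torques about the hinge: T sin 38° · 2 = 70.2×10×1 + 79.3×1.9 = 852.67 N·m.
So T = 852.67 / (0.6157 × 2) = 692.48 N.
ΣF_x = 0: H_x = T cos 38° = 545.68 N.
ΣF_y = 0: H_y = (70.2×10 + 79.3) − T sin 38° = 781.3 − 426.34 = 354.96 N.
|H| = √(H_x² + H_y²) = √((545.68)² + (354.96)²) = 650.98 N.

|H| ≈ 651 N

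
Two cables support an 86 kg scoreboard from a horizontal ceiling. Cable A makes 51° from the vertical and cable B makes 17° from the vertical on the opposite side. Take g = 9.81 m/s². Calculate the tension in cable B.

T_B ≈ 707 N

Angles from the horizontal: cable A is 90° − 51° = 39°, cable B is 90° − 17° = 73°.
Weight W = 86 × 9.81 = 843.7 N acts straight down.
Horizontal: T_A cos 39° = T_B cos 73°  →  T_A = 0.3762 T_B.
Vertical: T_A sin 39° + T_B sin 73° = 843.7.
Substituting the horizontal relation into the vertical equation gives 1.193 T_B = 843.7, so T_B = 707.1 N.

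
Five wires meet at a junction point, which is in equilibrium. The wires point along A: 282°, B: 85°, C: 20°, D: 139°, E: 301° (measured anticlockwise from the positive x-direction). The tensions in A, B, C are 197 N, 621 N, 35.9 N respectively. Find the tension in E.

T_E ≈ 1340 N

Resolve: ΣF_x = 197 cos 282° + 621 cos 85° + 35.9 cos 20° + T_D cos 139° + T_E cos 301° = 0.
        ΣF_y = 197 sin 282° + 621 sin 85° + 35.9 sin 20° + T_D sin 139° + T_E sin 301° = 0.
The known terms sum to (128.8, 438.2) N, so -0.7547 T_D + 0.5150 T_E = -128.8 and 0.6561 T_D − 0.8572 T_E = -438.2.
Solving simultaneously: T_D = 1088 N, T_E = 1344 N.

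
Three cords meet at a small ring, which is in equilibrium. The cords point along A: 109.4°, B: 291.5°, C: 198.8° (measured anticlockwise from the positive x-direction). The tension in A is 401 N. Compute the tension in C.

Resolve: ΣF_x = 401 cos 109.4° + T_B cos 291.5° + T_C cos 198.8° = 0.
        ΣF_y = 401 sin 109.4° + T_B sin 291.5° + T_C sin 198.8° = 0.
The known terms sum to (-133.2, 378.2) N, so 0.3665 T_B − 0.9466 T_C = 133.2 and -0.9304 T_B − 0.3223 T_C = -378.2.
Solving simultaneously: T_B = 401.4 N, T_C = 14.71 N.

T_C ≈ 14.7 N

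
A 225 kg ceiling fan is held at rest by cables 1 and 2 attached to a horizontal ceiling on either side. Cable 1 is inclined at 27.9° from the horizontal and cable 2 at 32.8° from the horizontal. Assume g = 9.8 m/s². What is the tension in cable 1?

Weight W = 225 × 9.8 = 2205 N acts straight down.
Horizontal: T_1 cos 27.9° = T_2 cos 32.8°  →  T_2 = 1.051 T_1.
Vertical: T_1 sin 27.9° + T_2 sin 32.8° = 2205.
Substituting the horizontal relation into the vertical equation gives 1.037 T_1 = 2205, so T_1 = 2125 N.

T_1 ≈ 2130 N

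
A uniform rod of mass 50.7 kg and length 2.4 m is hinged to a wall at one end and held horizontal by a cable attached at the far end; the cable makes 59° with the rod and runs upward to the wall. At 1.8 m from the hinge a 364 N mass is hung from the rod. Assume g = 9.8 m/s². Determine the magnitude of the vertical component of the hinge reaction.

Take torques about the hinge: T sin 59° · 2.4 = 50.7×9.8×1.2 + 364×1.8 = 1251.4 N·m.
So T = 1251.4 / (0.8572 × 2.4) = 608.32 N.
ΣF_y = 0: H_y = (50.7×9.8 + 364) − T sin 59° = 860.86 − 521.43 = 339.43 N.

|H_y| ≈ 339 N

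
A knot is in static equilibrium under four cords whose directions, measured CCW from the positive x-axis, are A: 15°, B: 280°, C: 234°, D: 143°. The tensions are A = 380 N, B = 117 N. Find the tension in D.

T_D ≈ 323 N

Resolve: ΣF_x = 380 cos 15° + 117 cos 280° + T_C cos 234° + T_D cos 143° = 0.
        ΣF_y = 380 sin 15° + 117 sin 280° + T_C sin 234° + T_D sin 143° = 0.
The known terms sum to (387.4, -16.87) N, so -0.5878 T_C − 0.7986 T_D = -387.4 and -0.8090 T_C + 0.6018 T_D = 16.87.
Solving simultaneously: T_C = 219.7 N, T_D = 323.4 N.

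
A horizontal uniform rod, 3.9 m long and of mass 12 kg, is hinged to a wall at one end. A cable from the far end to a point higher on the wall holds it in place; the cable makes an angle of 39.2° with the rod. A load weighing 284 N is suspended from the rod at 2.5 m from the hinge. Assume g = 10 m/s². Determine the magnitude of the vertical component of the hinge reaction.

|H_y| ≈ 162 N

Take torques about the hinge: T sin 39.2° · 3.9 = 12×10×1.95 + 284×2.5 = 944 N·m.
So T = 944 / (0.6320 × 3.9) = 382.97 N.
ΣF_y = 0: H_y = (12×10 + 284) − T sin 39.2° = 404 − 242.05 = 161.95 N.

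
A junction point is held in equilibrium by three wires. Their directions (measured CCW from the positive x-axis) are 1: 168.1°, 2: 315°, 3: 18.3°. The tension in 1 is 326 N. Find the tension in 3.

Resolve: ΣF_x = 326 cos 168.1° + T_2 cos 315° + T_3 cos 18.3° = 0.
        ΣF_y = 326 sin 168.1° + T_2 sin 315° + T_3 sin 18.3° = 0.
The known terms sum to (-319, 67.22) N, so 0.7071 T_2 + 0.9494 T_3 = 319 and -0.7071 T_2 + 0.3140 T_3 = -67.22.
Solving simultaneously: T_2 = 183.6 N, T_3 = 199.3 N.

T_3 ≈ 199 N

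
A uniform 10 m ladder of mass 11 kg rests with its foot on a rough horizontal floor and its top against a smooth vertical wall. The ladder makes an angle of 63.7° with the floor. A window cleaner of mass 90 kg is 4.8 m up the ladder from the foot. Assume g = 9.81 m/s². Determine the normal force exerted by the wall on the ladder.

Torques about the foot: N_wall · 10 sin 63.7° = 11×9.81×5 cos 63.7° + 90×9.81×4.8 cos 63.7° → N_wall = 236.12 N.

N_wall ≈ 236 N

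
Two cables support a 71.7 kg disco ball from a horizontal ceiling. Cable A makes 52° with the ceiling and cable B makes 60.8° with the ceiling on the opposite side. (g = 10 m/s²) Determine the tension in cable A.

Weight W = 71.7 × 10 = 717 N acts straight down.
Horizontal: T_A cos 52° = T_B cos 60.8°  →  T_B = 1.262 T_A.
Vertical: T_A sin 52° + T_B sin 60.8° = 717.
Substituting the horizontal relation into the vertical equation gives 1.89 T_A = 717, so T_A = 379.4 N.

T_A ≈ 379 N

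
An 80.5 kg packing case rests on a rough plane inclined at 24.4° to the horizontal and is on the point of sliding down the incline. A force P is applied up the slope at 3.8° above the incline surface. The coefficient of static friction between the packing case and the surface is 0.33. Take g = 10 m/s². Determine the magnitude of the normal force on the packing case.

N ≈ 727 N

On the verge of sliding down the incline, friction equals μN and acts up the slope.
Perpendicular: N + P sin 3.8° = W cos 24.4° = 733.1 N.
Along incline: P cos 3.8° + μN = W sin 24.4° with W sin 24.4° = 332.5 N.
Solving the pair for P and N: P = 92.86 N, N = 726.9 N (and f = μN = 239.9 N).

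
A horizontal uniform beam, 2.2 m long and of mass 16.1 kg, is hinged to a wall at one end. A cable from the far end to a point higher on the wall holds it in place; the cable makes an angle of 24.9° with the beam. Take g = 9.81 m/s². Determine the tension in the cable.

T ≈ 188 N

Take torques about the hinge: T sin 24.9° · 2.2 = 16.1×9.81×1.1 = 173.74 N·m.
So T = 173.74 / (0.4210 × 2.2) = 187.56 N.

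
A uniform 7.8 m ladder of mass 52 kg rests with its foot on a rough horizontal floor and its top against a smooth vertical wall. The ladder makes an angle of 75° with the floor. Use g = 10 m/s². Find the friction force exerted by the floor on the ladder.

Torques about the foot: N_wall · 7.8 sin 75° = 52×10×3.9 cos 75° → N_wall = 69.667 N.
ΣF_x = 0: f_floor = N_wall = 69.667 N.

f ≈ 69.7 N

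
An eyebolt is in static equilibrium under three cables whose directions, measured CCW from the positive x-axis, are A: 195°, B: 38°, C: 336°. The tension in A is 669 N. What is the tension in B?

T_B ≈ 477 N

Resolve: ΣF_x = 669 cos 195° + T_B cos 38° + T_C cos 336° = 0.
        ΣF_y = 669 sin 195° + T_B sin 38° + T_C sin 336° = 0.
The known terms sum to (-646.2, -173.1) N, so 0.7880 T_B + 0.9135 T_C = 646.2 and 0.6157 T_B − 0.4067 T_C = 173.1.
Solving simultaneously: T_B = 476.8 N, T_C = 296.1 N.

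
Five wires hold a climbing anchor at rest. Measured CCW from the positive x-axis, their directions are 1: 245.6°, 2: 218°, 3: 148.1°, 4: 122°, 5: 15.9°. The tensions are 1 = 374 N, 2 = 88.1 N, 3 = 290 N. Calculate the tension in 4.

T_4 ≈ 108 N

Resolve: ΣF_x = 374 cos 245.6° + 88.1 cos 218° + 290 cos 148.1° + T_4 cos 122° + T_5 cos 15.9° = 0.
        ΣF_y = 374 sin 245.6° + 88.1 sin 218° + 290 sin 148.1° + T_4 sin 122° + T_5 sin 15.9° = 0.
The known terms sum to (-470.1, -241.6) N, so -0.5299 T_4 + 0.9617 T_5 = 470.1 and 0.8480 T_4 + 0.2740 T_5 = 241.6.
Solving simultaneously: T_4 = 107.8 N, T_5 = 548.2 N.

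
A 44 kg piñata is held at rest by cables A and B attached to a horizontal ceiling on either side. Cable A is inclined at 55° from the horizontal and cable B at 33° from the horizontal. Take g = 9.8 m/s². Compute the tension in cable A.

Weight W = 44 × 9.8 = 431.2 N acts straight down.
Horizontal: T_A cos 55° = T_B cos 33°  →  T_B = 0.6839 T_A.
Vertical: T_A sin 55° + T_B sin 33° = 431.2.
Substituting the horizontal relation into the vertical equation gives 1.192 T_A = 431.2, so T_A = 361.9 N.

T_A ≈ 362 N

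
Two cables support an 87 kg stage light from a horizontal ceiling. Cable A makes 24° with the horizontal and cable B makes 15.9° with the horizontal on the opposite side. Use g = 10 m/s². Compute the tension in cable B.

Weight W = 87 × 10 = 870 N acts straight down.
Horizontal: T_A cos 24° = T_B cos 15.9°  →  T_A = 1.053 T_B.
Vertical: T_A sin 24° + T_B sin 15.9° = 870.
Substituting the horizontal relation into the vertical equation gives 0.7022 T_B = 870, so T_B = 1239 N.

T_B ≈ 1240 N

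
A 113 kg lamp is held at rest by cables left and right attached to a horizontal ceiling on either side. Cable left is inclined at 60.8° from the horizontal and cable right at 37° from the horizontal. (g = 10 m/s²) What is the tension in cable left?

T_left ≈ 911 N

Weight W = 113 × 10 = 1130 N acts straight down.
Horizontal: T_left cos 60.8° = T_right cos 37°  →  T_right = 0.6109 T_left.
Vertical: T_left sin 60.8° + T_right sin 37° = 1130.
Substituting the horizontal relation into the vertical equation gives 1.241 T_left = 1130, so T_left = 910.9 N.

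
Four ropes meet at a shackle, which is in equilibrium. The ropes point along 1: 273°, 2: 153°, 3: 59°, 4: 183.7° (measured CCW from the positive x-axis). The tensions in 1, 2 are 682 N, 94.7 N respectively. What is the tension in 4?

Resolve: ΣF_x = 682 cos 273° + 94.7 cos 153° + T_3 cos 59° + T_4 cos 183.7° = 0.
        ΣF_y = 682 sin 273° + 94.7 sin 153° + T_3 sin 59° + T_4 sin 183.7° = 0.
The known terms sum to (-48.69, -638.1) N, so 0.5150 T_3 − 0.9979 T_4 = 48.69 and 0.8572 T_3 − 0.0645 T_4 = 638.1.
Solving simultaneously: T_3 = 770.7 N, T_4 = 349 N.

T_4 ≈ 349 N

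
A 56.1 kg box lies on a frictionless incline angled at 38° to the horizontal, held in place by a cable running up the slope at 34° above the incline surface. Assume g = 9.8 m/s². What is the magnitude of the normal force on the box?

N ≈ 205 N

Take axes along and perpendicular to the incline. Weight components: W sin 38° = 338.5 N down-slope, W cos 38° = 433.2 N into the surface.
Along incline: T cos 34° = W sin 38° → T = 408.3 N.
Perpendicular: N = W cos 38° − T sin 34° = 204.9 N.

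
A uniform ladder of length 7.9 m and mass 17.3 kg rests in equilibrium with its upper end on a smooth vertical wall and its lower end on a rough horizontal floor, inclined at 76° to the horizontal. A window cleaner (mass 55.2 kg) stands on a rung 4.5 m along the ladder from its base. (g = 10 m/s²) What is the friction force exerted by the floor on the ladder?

f ≈ 100 N

Torques about the foot: N_wall · 7.9 sin 76° = 17.3×10×3.95 cos 76° + 55.2×10×4.5 cos 76° → N_wall = 99.963 N.
ΣF_x = 0: f_floor = N_wall = 99.963 N.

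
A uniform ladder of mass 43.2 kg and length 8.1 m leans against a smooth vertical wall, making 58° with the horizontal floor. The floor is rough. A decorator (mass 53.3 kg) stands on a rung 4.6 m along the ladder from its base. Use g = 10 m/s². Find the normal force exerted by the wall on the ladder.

Torques about the foot: N_wall · 8.1 sin 58° = 43.2×10×4.05 cos 58° + 53.3×10×4.6 cos 58° → N_wall = 324.11 N.

N_wall ≈ 324 N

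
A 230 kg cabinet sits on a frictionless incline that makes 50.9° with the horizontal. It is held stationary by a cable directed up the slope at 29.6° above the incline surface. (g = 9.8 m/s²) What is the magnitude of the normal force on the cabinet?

Take axes along and perpendicular to the incline. Weight components: W sin 50.9° = 1749 N down-slope, W cos 50.9° = 1422 N into the surface.
Along incline: T cos 29.6° = W sin 50.9° → T = 2012 N.
Perpendicular: N = W cos 50.9° − T sin 29.6° = 427.9 N.

N ≈ 428 N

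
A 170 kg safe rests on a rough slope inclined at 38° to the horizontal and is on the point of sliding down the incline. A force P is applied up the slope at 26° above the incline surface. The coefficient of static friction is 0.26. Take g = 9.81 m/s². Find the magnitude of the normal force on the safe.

On the verge of sliding down the incline, friction equals μN and acts up the slope.
Perpendicular: N + P sin 26° = W cos 38° = 1314 N.
Along incline: P cos 26° + μN = W sin 38° with W sin 38° = 1027 N.
Solving the pair for P and N: P = 872.9 N, N = 931.5 N (and f = μN = 242.2 N).

N ≈ 932 N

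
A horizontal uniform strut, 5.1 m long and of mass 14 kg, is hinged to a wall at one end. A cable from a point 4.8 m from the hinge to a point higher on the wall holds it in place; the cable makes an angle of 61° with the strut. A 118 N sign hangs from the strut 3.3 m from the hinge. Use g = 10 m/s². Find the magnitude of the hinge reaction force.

|H| ≈ 134 N

Take torques about the hinge: T sin 61° · 4.8 = 14×10×2.55 + 118×3.3 = 746.4 N·m.
So T = 746.4 / (0.8746 × 4.8) = 177.79 N.
ΣF_x = 0: H_x = T cos 61° = 86.195 N.
ΣF_y = 0: H_y = (14×10 + 118) − T sin 61° = 258 − 155.5 = 102.5 N.
|H| = √(H_x² + H_y²) = √((86.195)² + (102.5)²) = 133.92 N.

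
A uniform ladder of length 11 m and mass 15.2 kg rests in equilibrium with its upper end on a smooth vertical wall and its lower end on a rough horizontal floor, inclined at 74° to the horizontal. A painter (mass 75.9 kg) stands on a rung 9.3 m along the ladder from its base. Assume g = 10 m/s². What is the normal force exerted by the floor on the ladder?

ΣF_y = 0: N_floor = 15.2×10 + 75.9×10 = 911 N.

N_floor ≈ 911 N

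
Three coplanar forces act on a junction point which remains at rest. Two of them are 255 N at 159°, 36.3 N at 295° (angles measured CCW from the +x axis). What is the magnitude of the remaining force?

Sum the known components: ΣF_x = -222.7 N, ΣF_y = 58.48 N.
For equilibrium the remaining force must supply (−ΣF_x, −ΣF_y) = (222.7, -58.48) N.
Magnitude = √((222.7)² + (-58.48)²) = 230.3 N; direction = atan2(-58.48, 222.7) = 345.3°.

F ≈ 230 N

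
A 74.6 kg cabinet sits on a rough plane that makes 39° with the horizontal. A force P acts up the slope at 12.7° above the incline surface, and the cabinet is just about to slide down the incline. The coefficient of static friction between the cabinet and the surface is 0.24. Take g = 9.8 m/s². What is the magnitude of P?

P ≈ 351 N

On the verge of sliding down the incline, friction equals μN and acts up the slope.
Perpendicular: N + P sin 12.7° = W cos 39° = 568.2 N.
Along incline: P cos 12.7° + μN = W sin 39° with W sin 39° = 460.1 N.
Solving the pair for P and N: P = 350.8 N, N = 491 N (and f = μN = 117.8 N).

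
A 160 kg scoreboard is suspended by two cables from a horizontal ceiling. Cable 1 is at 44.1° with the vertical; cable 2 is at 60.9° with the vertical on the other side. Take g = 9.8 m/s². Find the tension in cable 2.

T_2 ≈ 1130 N

Angles from the horizontal: cable 1 is 90° − 44.1° = 45.9°, cable 2 is 90° − 60.9° = 29.1°.
Weight W = 160 × 9.8 = 1568 N acts straight down.
Horizontal: T_1 cos 45.9° = T_2 cos 29.1°  →  T_1 = 1.256 T_2.
Vertical: T_1 sin 45.9° + T_2 sin 29.1° = 1568.
Substituting the horizontal relation into the vertical equation gives 1.388 T_2 = 1568, so T_2 = 1130 N.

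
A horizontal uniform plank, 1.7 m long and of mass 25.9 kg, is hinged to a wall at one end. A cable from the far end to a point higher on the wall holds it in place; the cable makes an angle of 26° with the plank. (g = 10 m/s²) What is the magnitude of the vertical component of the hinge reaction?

|H_y| ≈ 130 N

Take torques about the hinge: T sin 26° · 1.7 = 25.9×10×0.85 = 220.15 N·m.
So T = 220.15 / (0.4384 × 1.7) = 295.41 N.
ΣF_y = 0: H_y = (25.9×10) − T sin 26° = 259 − 129.5 = 129.5 N.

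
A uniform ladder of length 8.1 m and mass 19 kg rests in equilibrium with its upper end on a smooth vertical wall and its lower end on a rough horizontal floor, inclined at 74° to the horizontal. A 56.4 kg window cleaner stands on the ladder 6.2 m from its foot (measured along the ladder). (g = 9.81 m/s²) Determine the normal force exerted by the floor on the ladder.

ΣF_y = 0: N_floor = 19×9.81 + 56.4×9.81 = 739.67 N.

N_floor ≈ 740 N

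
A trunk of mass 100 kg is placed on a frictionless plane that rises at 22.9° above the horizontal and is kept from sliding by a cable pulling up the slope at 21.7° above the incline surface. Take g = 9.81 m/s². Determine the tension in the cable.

Take axes along and perpendicular to the incline. Weight components: W sin 22.9° = 381.7 N down-slope, W cos 22.9° = 903.7 N into the surface.
Along incline: T cos 21.7° = W sin 22.9° → T = 410.8 N.
Perpendicular: N = W cos 22.9° − T sin 21.7° = 751.8 N.

T ≈ 411 N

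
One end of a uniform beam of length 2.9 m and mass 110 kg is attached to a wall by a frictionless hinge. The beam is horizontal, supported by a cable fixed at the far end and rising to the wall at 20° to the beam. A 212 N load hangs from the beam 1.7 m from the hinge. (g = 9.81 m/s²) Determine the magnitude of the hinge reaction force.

|H| ≈ 1930 N

Take torques about the hinge: T sin 20° · 2.9 = 110×9.81×1.45 + 212×1.7 = 1925.1 N·m.
So T = 1925.1 / (0.3420 × 2.9) = 1940.9 N.
ΣF_x = 0: H_x = T cos 20° = 1823.8 N.
ΣF_y = 0: H_y = (110×9.81 + 212) − T sin 20° = 1291.1 − 663.83 = 627.27 N.
|H| = √(H_x² + H_y²) = √((1823.8)² + (627.27)²) = 1928.7 N.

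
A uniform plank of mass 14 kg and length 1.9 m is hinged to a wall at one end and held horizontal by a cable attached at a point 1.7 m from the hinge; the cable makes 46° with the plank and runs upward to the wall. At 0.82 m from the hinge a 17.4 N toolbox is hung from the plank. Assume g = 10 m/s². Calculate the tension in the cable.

Take torques about the hinge: T sin 46° · 1.7 = 14×10×0.95 + 17.4×0.82 = 147.27 N·m.
So T = 147.27 / (0.7193 × 1.7) = 120.43 N.

T ≈ 120 N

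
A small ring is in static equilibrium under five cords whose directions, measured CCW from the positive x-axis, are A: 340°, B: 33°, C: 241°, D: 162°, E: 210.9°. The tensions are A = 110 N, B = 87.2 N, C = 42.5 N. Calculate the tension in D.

Resolve: ΣF_x = 110 cos 340° + 87.2 cos 33° + 42.5 cos 241° + T_D cos 162° + T_E cos 210.9° = 0.
        ΣF_y = 110 sin 340° + 87.2 sin 33° + 42.5 sin 241° + T_D sin 162° + T_E sin 210.9° = 0.
The known terms sum to (155.9, -27.3) N, so -0.9511 T_D − 0.8581 T_E = -155.9 and 0.3090 T_D − 0.5135 T_E = 27.3.
Solving simultaneously: T_D = 137.3 N, T_E = 29.47 N.

T_D ≈ 137 N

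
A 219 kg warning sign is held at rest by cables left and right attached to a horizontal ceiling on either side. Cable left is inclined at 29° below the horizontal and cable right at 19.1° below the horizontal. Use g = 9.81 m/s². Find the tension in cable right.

Weight W = 219 × 9.81 = 2148 N acts straight down.
Horizontal: T_left cos 29° = T_right cos 19.1°  →  T_left = 1.08 T_right.
Vertical: T_left sin 29° + T_right sin 19.1° = 2148.
Substituting the horizontal relation into the vertical equation gives 0.851 T_right = 2148, so T_right = 2525 N.

T_right ≈ 2520 N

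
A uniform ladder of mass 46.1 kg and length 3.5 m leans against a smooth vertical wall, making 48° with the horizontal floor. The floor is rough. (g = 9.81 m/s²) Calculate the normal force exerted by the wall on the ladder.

Torques about the foot: N_wall · 3.5 sin 48° = 46.1×9.81×1.75 cos 48° → N_wall = 203.6 N.

N_wall ≈ 204 N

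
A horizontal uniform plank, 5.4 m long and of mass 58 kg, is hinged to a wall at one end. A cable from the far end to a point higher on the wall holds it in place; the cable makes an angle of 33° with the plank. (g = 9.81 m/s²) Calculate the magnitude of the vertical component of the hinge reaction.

|H_y| ≈ 284 N

Take torques about the hinge: T sin 33° · 5.4 = 58×9.81×2.7 = 1536.2 N·m.
So T = 1536.2 / (0.5446 × 5.4) = 522.35 N.
ΣF_y = 0: H_y = (58×9.81) − T sin 33° = 568.98 − 284.49 = 284.49 N.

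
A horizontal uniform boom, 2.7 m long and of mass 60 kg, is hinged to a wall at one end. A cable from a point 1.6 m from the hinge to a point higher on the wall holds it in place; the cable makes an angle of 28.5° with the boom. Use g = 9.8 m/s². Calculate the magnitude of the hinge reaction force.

Take torques about the hinge: T sin 28.5° · 1.6 = 60×9.8×1.35 = 793.8 N·m.
So T = 793.8 / (0.4772 × 1.6) = 1039.7 N.
ΣF_x = 0: H_x = T cos 28.5° = 913.75 N.
ΣF_y = 0: H_y = (60×9.8) − T sin 28.5° = 588 − 496.12 = 91.875 N.
|H| = √(H_x² + H_y²) = √((913.75)² + (91.875)²) = 918.36 N.

|H| ≈ 918 N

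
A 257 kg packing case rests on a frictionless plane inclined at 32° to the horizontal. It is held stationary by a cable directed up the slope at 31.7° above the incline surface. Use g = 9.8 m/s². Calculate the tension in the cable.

Take axes along and perpendicular to the incline. Weight components: W sin 32° = 1335 N down-slope, W cos 32° = 2136 N into the surface.
Along incline: T cos 31.7° = W sin 32° → T = 1569 N.
Perpendicular: N = W cos 32° − T sin 31.7° = 1312 N.

T ≈ 1570 N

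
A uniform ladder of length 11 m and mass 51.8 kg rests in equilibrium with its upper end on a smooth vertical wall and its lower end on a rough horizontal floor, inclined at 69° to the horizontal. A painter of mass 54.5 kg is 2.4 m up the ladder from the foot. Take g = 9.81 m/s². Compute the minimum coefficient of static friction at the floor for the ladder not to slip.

μ_min ≈ 0.136

ΣF_y = 0: N_floor = 51.8×9.81 + 54.5×9.81 = 1042.8 N.
Torques about the foot: N_wall · 11 sin 69° = 51.8×9.81×5.5 cos 69° + 54.5×9.81×2.4 cos 69° → N_wall = 142.31 N.
ΣF_x = 0: f_floor = N_wall = 142.31 N.
μ_min = f_floor / N_floor = 142.31 / 1042.8 = 0.1365.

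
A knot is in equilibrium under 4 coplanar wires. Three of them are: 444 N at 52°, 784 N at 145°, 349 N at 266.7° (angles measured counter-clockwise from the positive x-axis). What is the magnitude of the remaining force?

F ≈ 596 N

Sum the known components: ΣF_x = -389 N, ΣF_y = 451.1 N.
For equilibrium the remaining force must supply (−ΣF_x, −ΣF_y) = (389, -451.1) N.
Magnitude = √((389)² + (-451.1)²) = 595.7 N; direction = atan2(-451.1, 389) = 310.8°.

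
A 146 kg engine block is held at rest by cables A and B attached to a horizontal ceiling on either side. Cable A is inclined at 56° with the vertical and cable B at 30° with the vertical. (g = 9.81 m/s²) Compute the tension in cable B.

Angles from the horizontal: cable A is 90° − 56° = 34°, cable B is 90° − 30° = 60°.
Weight W = 146 × 9.81 = 1432 N acts straight down.
Horizontal: T_A cos 34° = T_B cos 60°  →  T_A = 0.6031 T_B.
Vertical: T_A sin 34° + T_B sin 60° = 1432.
Substituting the horizontal relation into the vertical equation gives 1.203 T_B = 1432, so T_B = 1190 N.

T_B ≈ 1190 N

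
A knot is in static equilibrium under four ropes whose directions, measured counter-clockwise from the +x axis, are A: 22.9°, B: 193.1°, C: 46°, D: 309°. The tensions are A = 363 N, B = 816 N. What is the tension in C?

Resolve: ΣF_x = 363 cos 22.9° + 816 cos 193.1° + T_C cos 46° + T_D cos 309° = 0.
        ΣF_y = 363 sin 22.9° + 816 sin 193.1° + T_C sin 46° + T_D sin 309° = 0.
The known terms sum to (-460.4, -43.7) N, so 0.6947 T_C + 0.6293 T_D = 460.4 and 0.7193 T_C − 0.7771 T_D = 43.7.
Solving simultaneously: T_C = 388.2 N, T_D = 303.1 N.

T_C ≈ 388 N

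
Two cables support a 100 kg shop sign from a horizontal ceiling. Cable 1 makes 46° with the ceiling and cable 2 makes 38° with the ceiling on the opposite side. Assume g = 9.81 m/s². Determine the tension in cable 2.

T_2 ≈ 685 N

Weight W = 100 × 9.81 = 981 N acts straight down.
Horizontal: T_1 cos 46° = T_2 cos 38°  →  T_1 = 1.134 T_2.
Vertical: T_1 sin 46° + T_2 sin 38° = 981.
Substituting the horizontal relation into the vertical equation gives 1.432 T_2 = 981, so T_2 = 685.2 N.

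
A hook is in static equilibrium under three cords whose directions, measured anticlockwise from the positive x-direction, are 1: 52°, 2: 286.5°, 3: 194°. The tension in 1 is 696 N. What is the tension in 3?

T_3 ≈ 567 N

Resolve: ΣF_x = 696 cos 52° + T_2 cos 286.5° + T_3 cos 194° = 0.
        ΣF_y = 696 sin 52° + T_2 sin 286.5° + T_3 sin 194° = 0.
The known terms sum to (428.5, 548.5) N, so 0.2840 T_2 − 0.9703 T_3 = -428.5 and -0.9588 T_2 − 0.2419 T_3 = -548.5.
Solving simultaneously: T_2 = 428.9 N, T_3 = 567.2 N.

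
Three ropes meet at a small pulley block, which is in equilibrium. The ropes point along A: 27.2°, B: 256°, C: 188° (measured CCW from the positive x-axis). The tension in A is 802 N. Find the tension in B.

Resolve: ΣF_x = 802 cos 27.2° + T_B cos 256° + T_C cos 188° = 0.
        ΣF_y = 802 sin 27.2° + T_B sin 256° + T_C sin 188° = 0.
The known terms sum to (713.3, 366.6) N, so -0.2419 T_B − 0.9903 T_C = -713.3 and -0.9703 T_B − 0.1392 T_C = -366.6.
Solving simultaneously: T_B = 284.5 N, T_C = 650.8 N.

T_B ≈ 284 N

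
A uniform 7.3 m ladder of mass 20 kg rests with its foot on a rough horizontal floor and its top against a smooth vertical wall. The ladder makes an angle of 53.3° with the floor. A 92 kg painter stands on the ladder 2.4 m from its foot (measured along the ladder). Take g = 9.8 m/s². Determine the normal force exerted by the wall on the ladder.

Torques about the foot: N_wall · 7.3 sin 53.3° = 20×9.8×3.65 cos 53.3° + 92×9.8×2.4 cos 53.3° → N_wall = 293.99 N.

N_wall ≈ 294 N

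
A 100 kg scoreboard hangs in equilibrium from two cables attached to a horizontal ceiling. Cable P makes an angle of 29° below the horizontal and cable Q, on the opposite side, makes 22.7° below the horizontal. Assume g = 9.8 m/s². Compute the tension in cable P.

Weight W = 100 × 9.8 = 980 N acts straight down.
Horizontal: T_P cos 29° = T_Q cos 22.7°  →  T_Q = 0.9481 T_P.
Vertical: T_P sin 29° + T_Q sin 22.7° = 980.
Substituting the horizontal relation into the vertical equation gives 0.8507 T_P = 980, so T_P = 1152 N.

T_P ≈ 1150 N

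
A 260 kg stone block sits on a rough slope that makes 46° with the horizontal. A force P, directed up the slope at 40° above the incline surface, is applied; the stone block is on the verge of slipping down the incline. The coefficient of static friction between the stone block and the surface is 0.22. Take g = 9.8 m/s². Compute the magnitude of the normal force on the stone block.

On the verge of sliding down the incline, friction equals μN and acts up the slope.
Perpendicular: N + P sin 40° = W cos 46° = 1770 N.
Along incline: P cos 40° + μN = W sin 46° with W sin 46° = 1833 N.
Solving the pair for P and N: P = 2311 N, N = 284.6 N (and f = μN = 62.6 N).

N ≈ 285 N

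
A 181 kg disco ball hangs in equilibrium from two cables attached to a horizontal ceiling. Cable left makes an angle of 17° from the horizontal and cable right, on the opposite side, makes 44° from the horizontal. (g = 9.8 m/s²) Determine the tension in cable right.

Weight W = 181 × 9.8 = 1774 N acts straight down.
Horizontal: T_left cos 17° = T_right cos 44°  →  T_left = 0.7522 T_right.
Vertical: T_left sin 17° + T_right sin 44° = 1774.
Substituting the horizontal relation into the vertical equation gives 0.9146 T_right = 1774, so T_right = 1939 N.

T_right ≈ 1940 N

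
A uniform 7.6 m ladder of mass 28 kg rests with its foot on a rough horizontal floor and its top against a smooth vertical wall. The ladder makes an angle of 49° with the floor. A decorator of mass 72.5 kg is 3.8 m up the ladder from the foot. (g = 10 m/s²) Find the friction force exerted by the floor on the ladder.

Torques about the foot: N_wall · 7.6 sin 49° = 28×10×3.8 cos 49° + 72.5×10×3.8 cos 49° → N_wall = 436.82 N.
ΣF_x = 0: f_floor = N_wall = 436.82 N.

f ≈ 437 N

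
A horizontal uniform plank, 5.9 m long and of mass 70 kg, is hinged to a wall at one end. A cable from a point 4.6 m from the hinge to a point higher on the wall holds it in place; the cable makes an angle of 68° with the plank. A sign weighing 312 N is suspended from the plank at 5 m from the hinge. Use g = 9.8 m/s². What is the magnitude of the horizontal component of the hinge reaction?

Take torques about the hinge: T sin 68° · 4.6 = 70×9.8×2.95 + 312×5 = 3583.7 N·m.
So T = 3583.7 / (0.9272 × 4.6) = 840.25 N.
ΣF_x = 0: H_x = T cos 68° = 314.76 N.

H_x ≈ 315 N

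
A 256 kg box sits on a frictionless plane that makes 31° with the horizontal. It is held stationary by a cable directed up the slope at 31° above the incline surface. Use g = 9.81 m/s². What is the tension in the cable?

Take axes along and perpendicular to the incline. Weight components: W sin 31° = 1293 N down-slope, W cos 31° = 2153 N into the surface.
Along incline: T cos 31° = W sin 31° → T = 1509 N.
Perpendicular: N = W cos 31° − T sin 31° = 1375 N.

T ≈ 1510 N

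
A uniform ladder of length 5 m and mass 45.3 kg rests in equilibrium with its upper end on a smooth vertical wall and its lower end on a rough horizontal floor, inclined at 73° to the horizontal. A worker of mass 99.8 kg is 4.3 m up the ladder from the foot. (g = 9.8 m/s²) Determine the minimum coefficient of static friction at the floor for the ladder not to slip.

μ_min ≈ 0.229

ΣF_y = 0: N_floor = 45.3×9.8 + 99.8×9.8 = 1422 N.
Torques about the foot: N_wall · 5 sin 73° = 45.3×9.8×2.5 cos 73° + 99.8×9.8×4.3 cos 73° → N_wall = 325.02 N.
ΣF_x = 0: f_floor = N_wall = 325.02 N.
μ_min = f_floor / N_floor = 325.02 / 1422 = 0.2286.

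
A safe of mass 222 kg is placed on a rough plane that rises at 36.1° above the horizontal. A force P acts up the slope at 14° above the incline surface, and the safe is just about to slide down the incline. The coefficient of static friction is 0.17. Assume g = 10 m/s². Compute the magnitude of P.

P ≈ 1080 N

On the verge of sliding down the incline, friction equals μN and acts up the slope.
Perpendicular: N + P sin 14° = W cos 36.1° = 1794 N.
Along incline: P cos 14° + μN = W sin 36.1° with W sin 36.1° = 1308 N.
Solving the pair for P and N: P = 1080 N, N = 1533 N (and f = μN = 260.5 N).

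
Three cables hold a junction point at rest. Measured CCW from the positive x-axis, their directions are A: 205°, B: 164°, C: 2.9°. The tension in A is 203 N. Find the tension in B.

Resolve: ΣF_x = 203 cos 205° + T_B cos 164° + T_C cos 2.9° = 0.
        ΣF_y = 203 sin 205° + T_B sin 164° + T_C sin 2.9° = 0.
The known terms sum to (-184, -85.79) N, so -0.9613 T_B + 0.9987 T_C = 184 and 0.2756 T_B + 0.0506 T_C = 85.79.
Solving simultaneously: T_B = 235.8 N, T_C = 411.2 N.

T_B ≈ 236 N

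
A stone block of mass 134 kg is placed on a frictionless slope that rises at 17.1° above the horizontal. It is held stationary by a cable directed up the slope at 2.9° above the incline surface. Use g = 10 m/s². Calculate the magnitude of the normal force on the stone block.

Take axes along and perpendicular to the incline. Weight components: W sin 17.1° = 394 N down-slope, W cos 17.1° = 1281 N into the surface.
Along incline: T cos 2.9° = W sin 17.1° → T = 394.5 N.
Perpendicular: N = W cos 17.1° − T sin 2.9° = 1261 N.

N ≈ 1260 N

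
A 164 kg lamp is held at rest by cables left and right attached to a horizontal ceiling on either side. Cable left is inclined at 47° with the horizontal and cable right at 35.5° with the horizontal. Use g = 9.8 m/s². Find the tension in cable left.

Weight W = 164 × 9.8 = 1607 N acts straight down.
Horizontal: T_left cos 47° = T_right cos 35.5°  →  T_right = 0.8377 T_left.
Vertical: T_left sin 47° + T_right sin 35.5° = 1607.
Substituting the horizontal relation into the vertical equation gives 1.218 T_left = 1607, so T_left = 1320 N.

T_left ≈ 1320 N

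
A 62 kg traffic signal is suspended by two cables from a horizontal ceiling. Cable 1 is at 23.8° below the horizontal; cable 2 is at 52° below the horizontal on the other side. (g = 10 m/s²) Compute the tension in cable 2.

T_2 ≈ 585 N

Weight W = 62 × 10 = 620 N acts straight down.
Horizontal: T_1 cos 23.8° = T_2 cos 52°  →  T_1 = 0.6729 T_2.
Vertical: T_1 sin 23.8° + T_2 sin 52° = 620.
Substituting the horizontal relation into the vertical equation gives 1.06 T_2 = 620, so T_2 = 585.2 N.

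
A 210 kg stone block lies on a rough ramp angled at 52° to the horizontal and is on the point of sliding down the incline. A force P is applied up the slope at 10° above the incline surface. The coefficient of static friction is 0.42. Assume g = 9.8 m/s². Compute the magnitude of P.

On the verge of sliding down the incline, friction equals μN and acts up the slope.
Perpendicular: N + P sin 10° = W cos 52° = 1267 N.
Along incline: P cos 10° + μN = W sin 52° with W sin 52° = 1622 N.
Solving the pair for P and N: P = 1195 N, N = 1060 N (and f = μN = 445 N).

P ≈ 1190 N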